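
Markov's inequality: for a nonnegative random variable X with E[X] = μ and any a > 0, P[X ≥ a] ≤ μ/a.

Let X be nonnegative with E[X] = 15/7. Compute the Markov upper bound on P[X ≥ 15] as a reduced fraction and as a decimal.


μ = E[X] = 15/7, a = 15.
Markov: P[X ≥ 15] ≤ μ/a = (15/7)/15 = 1/7.
Numerically: ≈ 0.1429.
(Since a = 15 > μ = 2.1429, the bound 1/7 is < 1 and informative.)

P[X ≥ 15] ≤ 1/7 ≈ 0.1429.


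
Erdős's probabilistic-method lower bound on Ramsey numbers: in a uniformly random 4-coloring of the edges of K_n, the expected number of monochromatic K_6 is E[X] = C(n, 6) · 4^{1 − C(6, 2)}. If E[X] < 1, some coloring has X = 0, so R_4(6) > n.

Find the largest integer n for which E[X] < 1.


We need C(n, 6) · 4^{1 − 15} < 1, i.e. C(n, 6) < 4^{15 − 1} = 268435456.
Check values of n near the boundary:
  n = 72: C(72, 6) = 156238908; 156238908 < 268435456? YES
  n = 73: C(73, 6) = 170230452; 170230452 < 268435456? YES
  n = 74: C(74, 6) = 185250786; 185250786 < 268435456? YES
  n = 75: C(75, 6) = 201359550; 201359550 < 268435456? YES
  n = 76: C(76, 6) = 218618940; 218618940 < 268435456? YES
  n = 77: C(77, 6) = 237093780; 237093780 < 268435456? YES
  n = 78: C(78, 6) = 256851595; 256851595 < 268435456? YES
  n = 79: C(79, 6) = 277962685; 277962685 < 268435456? NO
The largest n with C(n, 6) < 268435456 is n = 78 (where E[X] = 256851595/268435456 ≈ 0.956847). Hence R_4(6) > 78, i.e. R_4(6) ≥ 79.

Largest n = 78; hence R_4(6) > 78.


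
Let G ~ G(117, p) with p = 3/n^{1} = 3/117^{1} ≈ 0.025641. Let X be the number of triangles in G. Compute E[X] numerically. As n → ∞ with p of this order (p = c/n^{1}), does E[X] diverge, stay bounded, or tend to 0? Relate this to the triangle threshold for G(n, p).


Number of potential triangles: C(117, 3) = 260130.
Each occurs with probability p³ ≈ (0.025641)³ ≈ 1.68580050e-05.
By linearity: E[X] = C(117, 3)·p³ ≈ 260130 · 1.68580050e-05 ≈ 4.385273.
Here α = 1, so p = 3/n is exactly at the triangle threshold p ~ 1/n. Asymptotically E[X] → c³/6 = 3³/6 = 9/2 ≈ 4.500000, a bounded constant. In this regime the triangle count is asymptotically Poisson(c³/6).

E[X] ≈ 4.385273; in regime p = Θ(1/n^{1}) E[X] stays bounded (at the triangle threshold p ~ 1/n).


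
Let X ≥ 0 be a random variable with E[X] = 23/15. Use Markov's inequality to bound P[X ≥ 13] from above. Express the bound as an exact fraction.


μ = E[X] = 23/15, a = 13.
Markov: P[X ≥ 13] ≤ μ/a = (23/15)/13 = 23/195.
Numerically: ≈ 0.1179.
(Since a = 13 > μ = 1.5333, the bound 23/195 is < 1 and informative.)

P[X ≥ 13] ≤ 23/195 ≈ 0.1179.


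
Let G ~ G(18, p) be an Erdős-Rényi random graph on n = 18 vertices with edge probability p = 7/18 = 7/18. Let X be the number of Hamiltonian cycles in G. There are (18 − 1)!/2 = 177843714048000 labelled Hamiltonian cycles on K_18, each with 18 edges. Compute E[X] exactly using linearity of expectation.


K_18 has (18 − 1)!/2 = 177843714048000 labelled Hamiltonian cycles.
For each such Hamiltonian cycle H, let X_H = 1 if all 18 edges of H are present in G. Then P[X_H = 1] = p^{18} = (7/18)^{18} = 1628413597910449/39346408075296537575424.
By linearity of expectation: E[X] = Σ_H E[X_H] = 177843714048000 · p^{18} = 177843714048000 · 1628413597910449/39346408075296537575424 = 24246874921186846803875/3294258113514384.
Numerically: E[X] ≈ 7.36e+06.

E[X] = 177843714048000 · (7/18)^{18} = 24246874921186846803875/3294258113514384 ≈ 7.36e+06.


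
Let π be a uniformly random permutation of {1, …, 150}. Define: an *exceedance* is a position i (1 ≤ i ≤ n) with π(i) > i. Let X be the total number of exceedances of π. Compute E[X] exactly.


Write X = Σ_{i=1}^{150} X_i, where X_i = 1_{π(i) > i}.
For each fixed i, π(i) is uniform over {1, …, 150} (marginal of a uniform permutation), so P[π(i) > i] = (n − i)/n. Summing: Σ_{i=1}^{150} (n − i)/n = (0 + 1 + … + 149)/150 = 150(150 − 1)/(2·150) = (150 − 1)/2.
Hence E[X] = Σ_{i=1}^{150} (150 − i)/150 = 149/2 ≈ 74.500.

E[X] = 149/2 = 74.500.


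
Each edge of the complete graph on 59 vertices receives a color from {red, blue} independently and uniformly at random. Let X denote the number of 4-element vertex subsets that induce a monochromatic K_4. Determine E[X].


Let X = Σ_S X_S over the C(59, 4) = 455126 subsets S of size 4, where X_S = 1 if the K_4 on S is monochromatic.
For a fixed S, the K_4 on S has C(4, 2) = 6 edges. P[all 6 edges red] = (1/2)^6, and likewise for blue, so P[monochromatic] = 2·(1/2)^6 = 2^{1 − 6} = 1/32.
By linearity of expectation: E[X] = C(59, 4) · 2^{1 − 6} = 455126 · 1/32 = 227563/16.
Numerically: E[X] ≈ 14222.688.

E[X] = C(59,4)·2^(1−C(4,2)) = 227563/16 ≈ 14222.688.


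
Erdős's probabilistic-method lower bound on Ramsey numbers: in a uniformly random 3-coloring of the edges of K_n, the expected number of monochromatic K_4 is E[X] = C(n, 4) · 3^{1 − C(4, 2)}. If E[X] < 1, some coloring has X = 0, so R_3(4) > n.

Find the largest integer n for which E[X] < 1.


We need C(n, 4) · 3^{1 − 6} < 1, i.e. C(n, 4) < 3^{6 − 1} = 243.
Check values of n near the boundary:
  n = 6: C(6, 4) = 15; 15 < 243? YES
  n = 7: C(7, 4) = 35; 35 < 243? YES
  n = 8: C(8, 4) = 70; 70 < 243? YES
  n = 9: C(9, 4) = 126; 126 < 243? YES
  n = 10: C(10, 4) = 210; 210 < 243? YES
  n = 11: C(11, 4) = 330; 330 < 243? NO
  n = 12: C(12, 4) = 495; 495 < 243? NO
The largest n with C(n, 4) < 243 is n = 10 (where E[X] = 70/81 ≈ 0.8641975). Hence R_3(4) > 10, i.e. R_3(4) ≥ 11.

Largest n = 10; hence R_3(4) > 10.


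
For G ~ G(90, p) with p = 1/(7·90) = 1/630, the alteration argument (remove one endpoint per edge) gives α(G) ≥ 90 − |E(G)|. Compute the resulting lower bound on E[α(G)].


E[|E(G)|] = C(90, 2)·p = 4005 · (1/630) = 89/14.
E[α(G)] ≥ n − E[|E(G)|] = 90 − 89/14 = 1171/14.
Numerically: ≈ 83.64286.
(This is only a lower bound; the true E[α(G)] may be larger.)

E[α(G)] ≥ 1171/14 ≈ 83.64286.


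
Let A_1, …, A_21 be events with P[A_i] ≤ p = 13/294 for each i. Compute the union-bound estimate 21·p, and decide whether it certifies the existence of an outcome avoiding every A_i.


Union bound: P[∪_{i=1}^{21} A_i] ≤ Σ_i P[A_i] ≤ 21·p = 21·(13/294) = 13/14.
Numerically: 13/14 ≈ 0.92857.
Is 13/14 < 1? YES.
Since P[∪ A_i] ≤ 13/14 < 1, the complement has P[∩ A_i^c] ≥ 1 − 13/14 = 1/14 > 0, so some outcome avoids every A_i.

21·p = 13/14 ≈ 0.92857; existence CERTIFIED by the union bound.


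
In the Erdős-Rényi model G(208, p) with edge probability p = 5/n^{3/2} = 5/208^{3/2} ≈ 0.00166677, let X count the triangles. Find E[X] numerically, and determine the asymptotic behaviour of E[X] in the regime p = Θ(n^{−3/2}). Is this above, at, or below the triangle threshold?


Number of potential triangles: C(208, 3) = 1478256.
Each occurs with probability p³ ≈ (0.00166677)³ ≈ 4.63046926e-09.
By linearity: E[X] = C(208, 3)·p³ ≈ 1478256 · 4.63046926e-09 ≈ 0.006845.
Since α = 3/2 > 1, p = c/n^{3/2} = o(1/n) is below the triangle threshold p ~ 1/n. Asymptotically E[X] ~ (c³/6)·n^{3(1−α)} = (5³/6)·n^{-1.5} → 0, so by Markov's inequality G has no triangles w.h.p.

E[X] ≈ 0.006845; in regime p = Θ(1/n^{3/2}) E[X] tends to 0 (below the triangle threshold p ~ 1/n).


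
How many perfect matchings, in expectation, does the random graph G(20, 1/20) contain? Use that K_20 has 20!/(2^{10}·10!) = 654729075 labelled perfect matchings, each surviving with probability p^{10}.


K_20 has 20!/(2^{10}·10!) = 654729075 labelled perfect matchings.
For each such perfect matching H, let X_H = 1 if all 10 edges of H are present in G. Then P[X_H = 1] = p^{10} = (1/20)^{10} = 1/10240000000000.
By linearity: E[X] = Σ_H E[X_H] = 654729075 · p^{10} = 654729075 · 1/10240000000000 = 26189163/409600000000.
Numerically: E[X] ≈ 6.39384e-05.

E[X] = 654729075 · (1/20)^{10} = 26189163/409600000000 ≈ 6.39384e-05.


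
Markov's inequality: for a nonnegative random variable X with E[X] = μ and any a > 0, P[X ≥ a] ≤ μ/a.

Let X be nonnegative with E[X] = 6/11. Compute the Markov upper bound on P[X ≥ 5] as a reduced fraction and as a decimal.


μ = E[X] = 6/11, a = 5.
Markov: P[X ≥ 5] ≤ μ/a = (6/11)/5 = 6/55.
Numerically: ≈ 0.109091.
(Since a = 5 > μ = 0.545455, the bound 6/55 is < 1 and informative.)

P[X ≥ 5] ≤ 6/55 ≈ 0.109091.


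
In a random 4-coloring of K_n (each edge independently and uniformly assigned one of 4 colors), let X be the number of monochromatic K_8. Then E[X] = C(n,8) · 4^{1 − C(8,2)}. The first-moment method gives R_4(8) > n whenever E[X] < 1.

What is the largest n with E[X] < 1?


We need C(n, 8) · 4^{1 − 28} < 1, i.e. C(n, 8) < 4^{28 − 1} = 18014398509481984.
Check values of n near the boundary:
  n = 403: C(403, 8) = 16090020602228430; 16090020602228430 < 18014398509481984? YES
  n = 404: C(404, 8) = 16415071523485570; 16415071523485570 < 18014398509481984? YES
  n = 405: C(405, 8) = 16745853821188050; 16745853821188050 < 18014398509481984? YES
  n = 406: C(406, 8) = 17082453897995850; 17082453897995850 < 18014398509481984? YES
  n = 407: C(407, 8) = 17424959239309050; 17424959239309050 < 18014398509481984? YES
  n = 408: C(408, 8) = 17773458424095231; 17773458424095231 < 18014398509481984? YES
  n = 409: C(409, 8) = 18128041135797879; 18128041135797879 < 18014398509481984? NO
  n = 410: C(410, 8) = 18488798173326195; 18488798173326195 < 18014398509481984? NO
  n = 411: C(411, 8) = 18855821462126715; 18855821462126715 < 18014398509481984? NO
The largest n with C(n, 8) < 18014398509481984 is n = 408 (where E[X] = 17773458424095231/18014398509481984 ≈ 0.9866). Hence R_4(8) > 408, i.e. R_4(8) ≥ 409.

Largest n = 408; hence R_4(8) > 408.


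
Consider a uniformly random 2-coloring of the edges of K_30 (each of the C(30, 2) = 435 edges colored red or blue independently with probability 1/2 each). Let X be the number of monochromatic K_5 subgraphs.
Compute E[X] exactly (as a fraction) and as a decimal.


Let X = Σ_S X_S over the C(30, 5) = 142506 subsets S of size 5, where X_S = 1 if the K_5 on S is monochromatic.
For a fixed S, the K_5 on S has C(5, 2) = 10 edges. P[all 10 edges red] = (1/2)^10, and likewise for blue, so P[monochromatic] = 2·(1/2)^10 = 2^{1 − 10} = 1/512.
Summing: E[X] = C(30, 5) · 2^{1 − 10} = 142506 · 1/512 = 71253/256.
Numerically: E[X] ≈ 278.332.

E[X] = C(30,5)·2^(1−C(5,2)) = 71253/256 ≈ 278.332.


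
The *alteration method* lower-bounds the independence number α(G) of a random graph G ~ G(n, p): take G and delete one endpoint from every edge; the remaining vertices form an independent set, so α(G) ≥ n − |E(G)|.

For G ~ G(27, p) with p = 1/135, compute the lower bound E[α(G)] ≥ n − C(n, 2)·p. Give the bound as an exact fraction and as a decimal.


E[|E(G)|] = C(27, 2)·p = 351 · (1/135) = 13/5.
E[α(G)] ≥ n − E[|E(G)|] = 27 − 13/5 = 122/5.
Numerically: ≈ 24.4000.
(This is only a lower bound; the true E[α(G)] may be larger.)

E[α(G)] ≥ 122/5 ≈ 24.4000.


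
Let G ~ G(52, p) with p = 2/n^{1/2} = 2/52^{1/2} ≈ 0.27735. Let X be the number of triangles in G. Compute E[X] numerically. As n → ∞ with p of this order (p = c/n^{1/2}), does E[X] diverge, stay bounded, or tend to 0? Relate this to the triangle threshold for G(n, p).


Number of potential triangles: C(52, 3) = 22100.
Each occurs with probability p³ ≈ (0.27735)³ ≈ 2.1334623e-02.
By linearity: E[X] = C(52, 3)·p³ ≈ 22100 · 2.1334623e-02 ≈ 471.49517.
Since α = 1/2 < 1, p = c/n^{1/2} ≫ 1/n is above the triangle threshold p ~ 1/n. Asymptotically E[X] ~ (c³/6)·n^{3(1−α)} = (2³/6)·n^{1.5} → ∞; triangles are abundant w.h.p.

E[X] ≈ 471.49517; in regime p = Θ(1/n^{1/2}) E[X] diverges (above the triangle threshold p ~ 1/n).


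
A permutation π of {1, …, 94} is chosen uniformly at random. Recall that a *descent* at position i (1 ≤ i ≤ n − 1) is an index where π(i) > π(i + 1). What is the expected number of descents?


Write X = Σ X_I over i = 1, …, 93, with X_I the indicator of one descent.
There are 93 indicators.
For each fixed i, the pair (π(i), π(i+1)) is a uniformly random ordered pair of distinct values from {1, …, 94}; by symmetry P[π(i) > π(i+1)] = 1/2.
By linearity: E[X] = 93 · (1/2) = (94 − 1) · (1/2) = 93/2 ≈ 46.500.

E[X] = 93/2 = 46.500.


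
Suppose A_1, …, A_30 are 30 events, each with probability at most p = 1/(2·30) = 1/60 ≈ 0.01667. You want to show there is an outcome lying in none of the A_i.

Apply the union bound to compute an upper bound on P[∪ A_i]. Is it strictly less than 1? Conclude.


Union bound: P[∪_{i=1}^{30} A_i] ≤ Σ_i P[A_i] ≤ 30·p = 30·(1/60) = 1/2.
Numerically: 1/2 ≈ 0.50000.
Is 1/2 < 1? YES.
Since P[∪ A_i] ≤ 1/2 < 1, the complement has P[∩ A_i^c] ≥ 1 − 1/2 = 1/2 > 0, so some outcome avoids every A_i.

30·p = 1/2 ≈ 0.50000; existence CERTIFIED by the union bound.


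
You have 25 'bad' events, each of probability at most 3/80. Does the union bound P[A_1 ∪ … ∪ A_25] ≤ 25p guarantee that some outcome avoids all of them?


Union bound: P[∪_{i=1}^{25} A_i] ≤ Σ_i P[A_i] ≤ 25·p = 25·(3/80) = 15/16.
Numerically: 15/16 ≈ 0.9375.
Is 15/16 < 1? YES.
Since P[∪ A_i] ≤ 15/16 < 1, the complement has P[∩ A_i^c] ≥ 1 − 15/16 = 1/16 > 0, so some outcome avoids every A_i.

25·p = 15/16 ≈ 0.9375; existence CERTIFIED by the union bound.


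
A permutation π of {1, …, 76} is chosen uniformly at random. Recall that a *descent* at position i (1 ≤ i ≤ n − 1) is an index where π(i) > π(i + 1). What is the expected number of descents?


Write X = Σ X_I over i = 1, …, 75, with X_I the indicator of one descent.
There are 75 indicators.
For each fixed i, the pair (π(i), π(i+1)) is a uniformly random ordered pair of distinct values from {1, …, 76}; by symmetry P[π(i) > π(i+1)] = 1/2.
By linearity: E[X] = 75 · (1/2) = (76 − 1) · (1/2) = 75/2 ≈ 37.500000.

E[X] = 75/2 = 37.500000.


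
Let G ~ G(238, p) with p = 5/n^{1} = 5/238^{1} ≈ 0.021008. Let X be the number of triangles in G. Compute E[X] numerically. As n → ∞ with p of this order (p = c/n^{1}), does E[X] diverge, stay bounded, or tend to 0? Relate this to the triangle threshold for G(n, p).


Number of potential triangles: C(238, 3) = 2218636.
Each occurs with probability p³ ≈ (0.021008)³ ≈ 9.2721221e-06.
By linearity: E[X] = C(238, 3)·p³ ≈ 2218636 · 9.2721221e-06 ≈ 20.57146.
Here α = 1, so p = 5/n is exactly at the triangle threshold p ~ 1/n. Asymptotically E[X] → c³/6 = 5³/6 = 125/6 ≈ 20.83333, a bounded constant. In this regime the triangle count is asymptotically Poisson(c³/6).

E[X] ≈ 20.57146; in regime p = Θ(1/n^{1}) E[X] stays bounded (at the triangle threshold p ~ 1/n).


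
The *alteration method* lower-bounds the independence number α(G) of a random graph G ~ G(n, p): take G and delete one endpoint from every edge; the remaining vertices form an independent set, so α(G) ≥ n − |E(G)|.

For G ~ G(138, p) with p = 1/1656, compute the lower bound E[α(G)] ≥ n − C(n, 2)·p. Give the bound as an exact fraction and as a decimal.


E[|E(G)|] = C(138, 2)·p = 9453 · (1/1656) = 137/24.
E[α(G)] ≥ n − E[|E(G)|] = 138 − 137/24 = 3175/24.
Numerically: ≈ 132.292.
(This is only a lower bound; the true E[α(G)] may be larger.)

E[α(G)] ≥ 3175/24 ≈ 132.292.


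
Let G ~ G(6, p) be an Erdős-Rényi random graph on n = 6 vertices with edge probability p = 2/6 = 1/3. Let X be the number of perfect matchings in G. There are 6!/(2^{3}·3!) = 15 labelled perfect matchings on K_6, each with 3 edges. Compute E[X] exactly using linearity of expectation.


K_6 has 6!/(2^{3}·3!) = 15 labelled perfect matchings.
For each such perfect matching H, let X_H = 1 if all 3 edges of H are present in G. Then P[X_H = 1] = p^{3} = (1/3)^{3} = 1/27.
By linearity of expectation: E[X] = Σ_H E[X_H] = 15 · p^{3} = 15 · 1/27 = 5/9.
Numerically: E[X] ≈ 0.55556.

E[X] = 15 · (1/3)^{3} = 5/9 ≈ 0.55556.


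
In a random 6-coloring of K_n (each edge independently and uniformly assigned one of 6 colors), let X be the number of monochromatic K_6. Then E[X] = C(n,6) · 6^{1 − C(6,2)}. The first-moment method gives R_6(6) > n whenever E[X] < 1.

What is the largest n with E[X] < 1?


We need C(n, 6) · 6^{1 − 15} < 1, i.e. C(n, 6) < 6^{15 − 1} = 78364164096.
Check values of n near the boundary:
  n = 192: C(192, 6) = 64300886496; 64300886496 < 78364164096? YES
  n = 193: C(193, 6) = 66364016544; 66364016544 < 78364164096? YES
  n = 194: C(194, 6) = 68482017072; 68482017072 < 78364164096? YES
  n = 195: C(195, 6) = 70656049360; 70656049360 < 78364164096? YES
  n = 196: C(196, 6) = 72887293024; 72887293024 < 78364164096? YES
  n = 197: C(197, 6) = 75176946208; 75176946208 < 78364164096? YES
  n = 198: C(198, 6) = 77526225777; 77526225777 < 78364164096? YES
  n = 199: C(199, 6) = 79936367511; 79936367511 < 78364164096? NO
  n = 200: C(200, 6) = 82408626300; 82408626300 < 78364164096? NO
  n = 201: C(201, 6) = 84944276340; 84944276340 < 78364164096? NO
The largest n with C(n, 6) < 78364164096 is n = 198 (where E[X] = 25842075259/26121388032 ≈ 0.9893071). Hence R_6(6) > 198, i.e. R_6(6) ≥ 199.

Largest n = 198; hence R_6(6) > 198.


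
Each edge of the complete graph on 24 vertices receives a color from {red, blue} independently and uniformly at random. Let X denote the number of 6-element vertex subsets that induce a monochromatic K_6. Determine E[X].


Let X = Σ_S X_S over the C(24, 6) = 134596 subsets S of size 6, where X_S = 1 if the K_6 on S is monochromatic.
For a fixed S, the K_6 on S has C(6, 2) = 15 edges. P[all 15 edges red] = (1/2)^15, and likewise for blue, so P[monochromatic] = 2·(1/2)^15 = 2^{1 − 15} = 1/16384.
By linearity: E[X] = C(24, 6) · 2^{1 − 15} = 134596 · 1/16384 = 33649/4096.
Numerically: E[X] ≈ 8.215088.

E[X] = C(24,6)·2^(1−C(6,2)) = 33649/4096 ≈ 8.215088.


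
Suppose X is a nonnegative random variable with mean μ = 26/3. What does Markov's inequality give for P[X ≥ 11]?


μ = E[X] = 26/3, a = 11.
Markov: P[X ≥ 11] ≤ μ/a = (26/3)/11 = 26/33.
Numerically: ≈ 0.787879.
(Since a = 11 > μ = 8.666667, the bound 26/33 is < 1 and informative.)

P[X ≥ 11] ≤ 26/33 ≈ 0.787879.


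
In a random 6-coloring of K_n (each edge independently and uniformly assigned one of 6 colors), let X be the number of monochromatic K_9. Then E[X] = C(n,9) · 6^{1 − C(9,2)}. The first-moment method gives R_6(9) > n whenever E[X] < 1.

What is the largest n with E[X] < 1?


We need C(n, 9) · 6^{1 − 36} < 1, i.e. C(n, 9) < 6^{36 − 1} = 1719070799748422591028658176.
Check values of n near the boundary:
  n = 4403: C(4403, 9) = 1699894433046281918452233150; 1699894433046281918452233150 < 1719070799748422591028658176? YES
  n = 4404: C(4404, 9) = 1703375445537161676647015880; 1703375445537161676647015880 < 1719070799748422591028658176? YES
  n = 4405: C(4405, 9) = 1706862792900636302463627150; 1706862792900636302463627150 < 1719070799748422591028658176? YES
  n = 4406: C(4406, 9) = 1710356485221788389505285700; 1710356485221788389505285700 < 1719070799748422591028658176? YES
  n = 4407: C(4407, 9) = 1713856532599459170657070050; 1713856532599459170657070050 < 1719070799748422591028658176? YES
  n = 4408: C(4408, 9) = 1717362945146264156457459600; 1717362945146264156457459600 < 1719070799748422591028658176? YES
  n = 4409: C(4409, 9) = 1720875732988608787686577131; 1720875732988608787686577131 < 1719070799748422591028658176? NO
  n = 4410: C(4410, 9) = 1724394906266704102180823710; 1724394906266704102180823710 < 1719070799748422591028658176? NO
The largest n with C(n, 9) < 1719070799748422591028658176 is n = 4408 (where E[X] = 35778394690547169926197075/35813974994758803979763712 ≈ 0.9990). Hence R_6(9) > 4408, i.e. R_6(9) ≥ 4409.

Largest n = 4408; hence R_6(9) > 4408.


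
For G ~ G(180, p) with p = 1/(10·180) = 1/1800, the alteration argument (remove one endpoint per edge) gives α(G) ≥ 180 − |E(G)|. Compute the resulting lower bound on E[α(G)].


E[|E(G)|] = C(180, 2)·p = 16110 · (1/1800) = 179/20.
E[α(G)] ≥ n − E[|E(G)|] = 180 − 179/20 = 3421/20.
Numerically: ≈ 171.050.
(This is only a lower bound; the true E[α(G)] may be larger.)

E[α(G)] ≥ 3421/20 ≈ 171.050.


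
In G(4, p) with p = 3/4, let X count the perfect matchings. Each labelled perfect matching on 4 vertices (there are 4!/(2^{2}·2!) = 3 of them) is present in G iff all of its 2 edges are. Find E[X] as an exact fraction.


K_4 has 4!/(2^{2}·2!) = 3 labelled perfect matchings.
For each such perfect matching H, let X_H = 1 if all 2 edges of H are present in G. Then P[X_H = 1] = p^{2} = (3/4)^{2} = 9/16.
By linearity: E[X] = Σ_H E[X_H] = 3 · p^{2} = 3 · 9/16 = 27/16.
Numerically: E[X] ≈ 1.69.

E[X] = 3 · (3/4)^{2} = 27/16 ≈ 1.69.


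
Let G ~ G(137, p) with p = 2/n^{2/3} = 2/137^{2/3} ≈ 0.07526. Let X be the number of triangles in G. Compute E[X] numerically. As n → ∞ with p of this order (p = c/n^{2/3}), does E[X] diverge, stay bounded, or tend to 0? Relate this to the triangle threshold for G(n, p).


Number of potential triangles: C(137, 3) = 419220.
Each occurs with probability p³ ≈ (0.07526)³ ≈ 4.262347e-04.
By linearity: E[X] = C(137, 3)·p³ ≈ 419220 · 4.262347e-04 ≈ 178.6861.
Since α = 2/3 < 1, p = c/n^{2/3} ≫ 1/n is above the triangle threshold p ~ 1/n. Asymptotically E[X] ~ (c³/6)·n^{3(1−α)} = (2³/6)·n^{1} → ∞; triangles are abundant w.h.p.

E[X] ≈ 178.6861; in regime p = Θ(1/n^{2/3}) E[X] diverges (above the triangle threshold p ~ 1/n).


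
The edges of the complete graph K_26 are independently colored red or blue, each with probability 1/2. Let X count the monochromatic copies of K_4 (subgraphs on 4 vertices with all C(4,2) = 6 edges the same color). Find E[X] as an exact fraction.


Let X = Σ_S X_S over the C(26, 4) = 14950 subsets S of size 4, where X_S = 1 if the K_4 on S is monochromatic.
For a fixed S, the K_4 on S has C(4, 2) = 6 edges. P[all 6 edges red] = (1/2)^6, and likewise for blue, so P[monochromatic] = 2·(1/2)^6 = 2^{1 − 6} = 1/32.
By linearity: E[X] = C(26, 4) · 2^{1 − 6} = 14950 · 1/32 = 7475/16.
Numerically: E[X] ≈ 467.18750.

E[X] = C(26,4)·2^(1−C(4,2)) = 7475/16 ≈ 467.18750.


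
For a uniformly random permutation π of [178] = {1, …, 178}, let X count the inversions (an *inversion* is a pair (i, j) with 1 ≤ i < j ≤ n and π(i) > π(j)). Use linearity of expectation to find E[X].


Write X = Σ X_I over the C(178, 2) = 15753 pairs i < j, with X_I the indicator of one inversion.
There are 15753 indicators.
For each fixed pair i < j, the values π(i) and π(j) are two distinct elements of {1, …, 178} in uniformly random order; by symmetry P[π(i) > π(j)] = 1/2.
By linearity: E[X] = 15753 · (1/2) = C(178, 2) · (1/2) = 15753/2 = 15753/2 ≈ 7876.500000.

E[X] = 15753/2 = 7876.500000.


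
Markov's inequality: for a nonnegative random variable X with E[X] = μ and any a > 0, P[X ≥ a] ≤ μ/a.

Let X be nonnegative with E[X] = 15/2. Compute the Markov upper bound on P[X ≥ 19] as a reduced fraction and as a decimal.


μ = E[X] = 15/2, a = 19.
Markov: P[X ≥ 19] ≤ μ/a = (15/2)/19 = 15/38.
Numerically: ≈ 0.395.
(Since a = 19 > μ = 7.500, the bound 15/38 is < 1 and informative.)

P[X ≥ 19] ≤ 15/38 ≈ 0.395.


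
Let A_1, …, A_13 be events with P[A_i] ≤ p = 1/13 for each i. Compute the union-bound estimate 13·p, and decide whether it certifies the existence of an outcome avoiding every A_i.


Union bound: P[∪_{i=1}^{13} A_i] ≤ Σ_i P[A_i] ≤ 13·p = 13·(1/13) = 1.
Numerically: 1 ≈ 1.000.
Is 1 < 1? NO.
Since the bound 1 is ≥ 1, the union bound is uninformative here; it does NOT by itself certify existence.

13·p = 1 ≈ 1.000; existence NOT certified by the union bound.


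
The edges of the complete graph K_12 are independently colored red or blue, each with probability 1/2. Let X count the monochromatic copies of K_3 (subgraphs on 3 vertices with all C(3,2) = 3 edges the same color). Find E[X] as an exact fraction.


Let X = Σ_S X_S over the C(12, 3) = 220 subsets S of size 3, where X_S = 1 if the K_3 on S is monochromatic.
For a fixed S, the K_3 on S has C(3, 2) = 3 edges. P[all 3 edges red] = (1/2)^3, and likewise for blue, so P[monochromatic] = 2·(1/2)^3 = 2^{1 − 3} = 1/4.
Summing: E[X] = C(12, 3) · 2^{1 − 3} = 220 · 1/4 = 55.
Numerically: E[X] ≈ 55.000000.

E[X] = C(12,3)·2^(1−C(3,2)) = 55 ≈ 55.000000.


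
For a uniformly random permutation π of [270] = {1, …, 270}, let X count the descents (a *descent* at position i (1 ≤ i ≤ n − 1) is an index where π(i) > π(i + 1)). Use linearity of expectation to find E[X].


Write X = Σ X_I over i = 1, …, 269, with X_I the indicator of one descent.
There are 269 indicators.
For each fixed i, the pair (π(i), π(i+1)) is a uniformly random ordered pair of distinct values from {1, …, 270}; by symmetry P[π(i) > π(i+1)] = 1/2.
By linearity: E[X] = 269 · (1/2) = (270 − 1) · (1/2) = 269/2 ≈ 134.500000.

E[X] = 269/2 = 134.500000.


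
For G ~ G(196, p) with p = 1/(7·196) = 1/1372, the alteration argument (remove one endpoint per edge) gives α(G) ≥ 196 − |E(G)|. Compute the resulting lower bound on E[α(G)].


E[|E(G)|] = C(196, 2)·p = 19110 · (1/1372) = 195/14.
E[α(G)] ≥ n − E[|E(G)|] = 196 − 195/14 = 2549/14.
Numerically: ≈ 182.071429.
(This is only a lower bound; the true E[α(G)] may be larger.)

E[α(G)] ≥ 2549/14 ≈ 182.071429.


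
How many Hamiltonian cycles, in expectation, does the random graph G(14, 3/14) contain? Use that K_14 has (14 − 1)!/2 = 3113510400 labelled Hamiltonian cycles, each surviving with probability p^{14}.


K_14 has (14 − 1)!/2 = 3113510400 labelled Hamiltonian cycles.
For each such Hamiltonian cycle H, let X_H = 1 if all 14 edges of H are present in G. Then P[X_H = 1] = p^{14} = (3/14)^{14} = 4782969/11112006825558016.
By linearity of expectation: E[X] = Σ_H E[X_H] = 3113510400 · p^{14} = 3113510400 · 4782969/11112006825558016 = 4155084744525/3100448333024.
Numerically: E[X] ≈ 1.34.

E[X] = 3113510400 · (3/14)^{14} = 4155084744525/3100448333024 ≈ 1.34.


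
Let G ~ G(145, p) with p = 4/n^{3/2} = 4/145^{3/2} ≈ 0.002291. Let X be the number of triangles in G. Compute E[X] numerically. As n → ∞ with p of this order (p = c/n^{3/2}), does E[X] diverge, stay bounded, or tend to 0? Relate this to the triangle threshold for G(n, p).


Number of potential triangles: C(145, 3) = 497640.
Each occurs with probability p³ ≈ (0.002291)³ ≈ 1.202331e-08.
By linearity: E[X] = C(145, 3)·p³ ≈ 497640 · 1.202331e-08 ≈ 0.0060.
Since α = 3/2 > 1, p = c/n^{3/2} = o(1/n) is below the triangle threshold p ~ 1/n. Asymptotically E[X] ~ (c³/6)·n^{3(1−α)} = (4³/6)·n^{-1.5} → 0, so by Markov's inequality G has no triangles w.h.p.

E[X] ≈ 0.0060; in regime p = Θ(1/n^{3/2}) E[X] tends to 0 (below the triangle threshold p ~ 1/n).


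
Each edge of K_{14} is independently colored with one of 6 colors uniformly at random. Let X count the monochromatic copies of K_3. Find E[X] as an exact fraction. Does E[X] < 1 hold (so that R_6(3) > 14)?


E[X] = C(14, 3) · 6^{1 − 3} = 364 · 6^{−2} = 364/36.
As a reduced fraction: E[X] = 91/9 ≈ 10.11111.
Is E[X] < 1? NO.
Since E[X] ≥ 1, the first-moment bound is inconclusive at n = 14; it does NOT by itself certify R_6(3) > 14.

E[X] = 91/9 ≈ 10.11111; E[X] ≥ 1; first-moment method inconclusive here.


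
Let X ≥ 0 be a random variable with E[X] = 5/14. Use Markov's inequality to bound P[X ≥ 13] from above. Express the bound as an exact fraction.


μ = E[X] = 5/14, a = 13.
Markov: P[X ≥ 13] ≤ μ/a = (5/14)/13 = 5/182.
Numerically: ≈ 0.0275.
(Since a = 13 > μ = 0.3571, the bound 5/182 is < 1 and informative.)

P[X ≥ 13] ≤ 5/182 ≈ 0.0275.


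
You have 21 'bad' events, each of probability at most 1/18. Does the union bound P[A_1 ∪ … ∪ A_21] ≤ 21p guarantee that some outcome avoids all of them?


Union bound: P[∪_{i=1}^{21} A_i] ≤ Σ_i P[A_i] ≤ 21·p = 21·(1/18) = 7/6.
Numerically: 7/6 ≈ 1.166667.
Is 7/6 < 1? NO.
Since the bound 7/6 is ≥ 1, the union bound is uninformative here; it does NOT by itself certify existence.

21·p = 7/6 ≈ 1.166667; existence NOT certified by the union bound.


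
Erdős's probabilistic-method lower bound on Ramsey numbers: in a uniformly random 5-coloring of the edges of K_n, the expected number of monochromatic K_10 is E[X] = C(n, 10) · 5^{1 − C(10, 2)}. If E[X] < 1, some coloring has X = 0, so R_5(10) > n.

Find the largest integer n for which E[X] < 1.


We need C(n, 10) · 5^{1 − 45} < 1, i.e. C(n, 10) < 5^{45 − 1} = 5684341886080801486968994140625.
Check values of n near the boundary:
  n = 5391: C(5391, 10) = 5666344714787188828795213697883; 5666344714787188828795213697883 < 5684341886080801486968994140625? YES
  n = 5392: C(5392, 10) = 5676873040158402483252283957448; 5676873040158402483252283957448 < 5684341886080801486968994140625? YES
  n = 5393: C(5393, 10) = 5687418968154238267170642278008; 5687418968154238267170642278008 < 5684341886080801486968994140625? NO
  n = 5394: C(5394, 10) = 5697982524930156243149785372878; 5697982524930156243149785372878 < 5684341886080801486968994140625? NO
The largest n with C(n, 10) < 5684341886080801486968994140625 is n = 5392 (where E[X] = 5676873040158402483252283957448/5684341886080801486968994140625 ≈ 0.9987). Hence R_5(10) > 5392, i.e. R_5(10) ≥ 5393.

Largest n = 5392; hence R_5(10) > 5392.


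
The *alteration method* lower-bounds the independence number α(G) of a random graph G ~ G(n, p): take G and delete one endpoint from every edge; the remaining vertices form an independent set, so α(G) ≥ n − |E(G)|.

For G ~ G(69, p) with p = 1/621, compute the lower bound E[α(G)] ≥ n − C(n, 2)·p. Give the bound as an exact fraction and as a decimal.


E[|E(G)|] = C(69, 2)·p = 2346 · (1/621) = 34/9.
E[α(G)] ≥ n − E[|E(G)|] = 69 − 34/9 = 587/9.
Numerically: ≈ 65.2222.
(This is only a lower bound; the true E[α(G)] may be larger.)

E[α(G)] ≥ 587/9 ≈ 65.2222.


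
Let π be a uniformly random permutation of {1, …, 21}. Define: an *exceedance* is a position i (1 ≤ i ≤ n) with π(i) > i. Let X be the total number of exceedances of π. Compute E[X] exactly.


Write X = Σ_{i=1}^{21} X_i, where X_i = 1_{π(i) > i}.
For each fixed i, π(i) is uniform over {1, …, 21} (marginal of a uniform permutation), so P[π(i) > i] = (n − i)/n. Summing: Σ_{i=1}^{21} (n − i)/n = (0 + 1 + … + 20)/21 = 21(21 − 1)/(2·21) = (21 − 1)/2.
Hence E[X] = Σ_{i=1}^{21} (21 − i)/21 = 10 ≈ 10.000000.

E[X] = 10 = 10.000000.


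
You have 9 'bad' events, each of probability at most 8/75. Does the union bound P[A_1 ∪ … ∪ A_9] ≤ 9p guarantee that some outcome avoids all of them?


Union bound: P[∪_{i=1}^{9} A_i] ≤ Σ_i P[A_i] ≤ 9·p = 9·(8/75) = 24/25.
Numerically: 24/25 ≈ 0.960000.
Is 24/25 < 1? YES.
Since P[∪ A_i] ≤ 24/25 < 1, the complement has P[∩ A_i^c] ≥ 1 − 24/25 = 1/25 > 0, so some outcome avoids every A_i.

9·p = 24/25 ≈ 0.960000; existence CERTIFIED by the union bound.


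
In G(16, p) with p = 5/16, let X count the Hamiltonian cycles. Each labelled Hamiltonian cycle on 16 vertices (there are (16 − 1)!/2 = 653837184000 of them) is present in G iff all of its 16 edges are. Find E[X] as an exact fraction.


K_16 has (16 − 1)!/2 = 653837184000 labelled Hamiltonian cycles.
For each such Hamiltonian cycle H, let X_H = 1 if all 16 edges of H are present in G. Then P[X_H = 1] = p^{16} = (5/16)^{16} = 152587890625/18446744073709551616.
By linearity of expectation: E[X] = Σ_H E[X_H] = 653837184000 · p^{16} = 653837184000 · 152587890625/18446744073709551616 = 97429332733154296875/18014398509481984.
Numerically: E[X] ≈ 5408.

E[X] = 653837184000 · (5/16)^{16} = 97429332733154296875/18014398509481984 ≈ 5408.


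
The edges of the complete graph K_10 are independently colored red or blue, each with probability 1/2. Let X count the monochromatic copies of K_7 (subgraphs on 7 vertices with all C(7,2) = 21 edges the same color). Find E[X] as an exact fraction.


Let X = Σ_S X_S over the C(10, 7) = 120 subsets S of size 7, where X_S = 1 if the K_7 on S is monochromatic.
For a fixed S, the K_7 on S has C(7, 2) = 21 edges. P[all 21 edges red] = (1/2)^21, and likewise for blue, so P[monochromatic] = 2·(1/2)^21 = 2^{1 − 21} = 1/1048576.
Summing: E[X] = C(10, 7) · 2^{1 − 21} = 120 · 1/1048576 = 15/131072.
Numerically: E[X] ≈ 0.000114.

E[X] = C(10,7)·2^(1−C(7,2)) = 15/131072 ≈ 0.000114.


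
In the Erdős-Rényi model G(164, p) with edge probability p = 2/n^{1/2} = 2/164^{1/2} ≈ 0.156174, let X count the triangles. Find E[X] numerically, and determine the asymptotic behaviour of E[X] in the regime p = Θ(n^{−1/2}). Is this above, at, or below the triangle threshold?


Number of potential triangles: C(164, 3) = 721764.
Each occurs with probability p³ ≈ (0.156174)³ ≈ 3.80911614e-03.
By linearity: E[X] = C(164, 3)·p³ ≈ 721764 · 3.80911614e-03 ≈ 2749.282904.
Since α = 1/2 < 1, p = c/n^{1/2} ≫ 1/n is above the triangle threshold p ~ 1/n. Asymptotically E[X] ~ (c³/6)·n^{3(1−α)} = (2³/6)·n^{1.5} → ∞; triangles are abundant w.h.p.

E[X] ≈ 2749.282904; in regime p = Θ(1/n^{1/2}) E[X] diverges (above the triangle threshold p ~ 1/n).


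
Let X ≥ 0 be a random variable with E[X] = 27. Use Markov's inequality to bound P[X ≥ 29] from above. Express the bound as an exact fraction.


μ = E[X] = 27, a = 29.
Markov: P[X ≥ 29] ≤ μ/a = (27)/29 = 27/29.
Numerically: ≈ 0.931034.
(Since a = 29 > μ = 27.000000, the bound 27/29 is < 1 and informative.)

P[X ≥ 29] ≤ 27/29 ≈ 0.931034.


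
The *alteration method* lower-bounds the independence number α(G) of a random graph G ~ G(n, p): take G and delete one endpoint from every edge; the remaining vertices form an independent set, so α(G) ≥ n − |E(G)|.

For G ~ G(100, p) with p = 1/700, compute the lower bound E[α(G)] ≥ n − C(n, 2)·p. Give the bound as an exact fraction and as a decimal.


E[|E(G)|] = C(100, 2)·p = 4950 · (1/700) = 99/14.
E[α(G)] ≥ n − E[|E(G)|] = 100 − 99/14 = 1301/14.
Numerically: ≈ 92.929.
(This is only a lower bound; the true E[α(G)] may be larger.)

E[α(G)] ≥ 1301/14 ≈ 92.929.


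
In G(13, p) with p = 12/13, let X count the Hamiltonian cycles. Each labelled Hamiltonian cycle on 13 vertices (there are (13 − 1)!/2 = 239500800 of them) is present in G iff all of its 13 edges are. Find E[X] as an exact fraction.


K_13 has (13 − 1)!/2 = 239500800 labelled Hamiltonian cycles.
For each such Hamiltonian cycle H, let X_H = 1 if all 13 edges of H are present in G. Then P[X_H = 1] = p^{13} = (12/13)^{13} = 106993205379072/302875106592253.
Summing the indicators: E[X] = Σ_H E[X_H] = 239500800 · p^{13} = 239500800 · 106993205379072/302875106592253 = 25624958282852047257600/302875106592253.
Numerically: E[X] ≈ 8.46057e+07.

E[X] = 239500800 · (12/13)^{13} = 25624958282852047257600/302875106592253 ≈ 8.46057e+07.


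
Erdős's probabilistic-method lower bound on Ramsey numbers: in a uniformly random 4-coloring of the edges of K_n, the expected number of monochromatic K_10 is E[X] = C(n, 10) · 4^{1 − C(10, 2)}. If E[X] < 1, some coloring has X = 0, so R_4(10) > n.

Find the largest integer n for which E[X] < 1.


We need C(n, 10) · 4^{1 − 45} < 1, i.e. C(n, 10) < 4^{45 − 1} = 309485009821345068724781056.
Check values of n near the boundary:
  n = 2018: C(2018, 10) = 301820606687612220663963508; 301820606687612220663963508 < 309485009821345068724781056? YES
  n = 2019: C(2019, 10) = 303322949179835278009229628; 303322949179835278009229628 < 309485009821345068724781056? YES
  n = 2020: C(2020, 10) = 304832018578739931133653656; 304832018578739931133653656 < 309485009821345068724781056? YES
  n = 2021: C(2021, 10) = 306347841644770462864800616; 306347841644770462864800616 < 309485009821345068724781056? YES
  n = 2022: C(2022, 10) = 307870445231474093395937796; 307870445231474093395937796 < 309485009821345068724781056? YES
  n = 2023: C(2023, 10) = 309399856285778485315440716; 309399856285778485315440716 < 309485009821345068724781056? YES
  n = 2024: C(2024, 10) = 310936101848269937576192656; 310936101848269937576192656 < 309485009821345068724781056? NO
  n = 2025: C(2025, 10) = 312479209053472269772600560; 312479209053472269772600560 < 309485009821345068724781056? NO
The largest n with C(n, 10) < 309485009821345068724781056 is n = 2023 (where E[X] = 77349964071444621328860179/77371252455336267181195264 ≈ 0.999725). Hence R_4(10) > 2023, i.e. R_4(10) ≥ 2024.

Largest n = 2023; hence R_4(10) > 2023.


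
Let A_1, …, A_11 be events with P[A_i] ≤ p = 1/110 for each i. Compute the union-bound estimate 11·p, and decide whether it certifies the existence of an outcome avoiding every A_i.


Union bound: P[∪_{i=1}^{11} A_i] ≤ Σ_i P[A_i] ≤ 11·p = 11·(1/110) = 1/10.
Numerically: 1/10 ≈ 0.1000.
Is 1/10 < 1? YES.
Since P[∪ A_i] ≤ 1/10 < 1, the complement has P[∩ A_i^c] ≥ 1 − 1/10 = 9/10 > 0, so some outcome avoids every A_i.

11·p = 1/10 ≈ 0.1000; existence CERTIFIED by the union bound.


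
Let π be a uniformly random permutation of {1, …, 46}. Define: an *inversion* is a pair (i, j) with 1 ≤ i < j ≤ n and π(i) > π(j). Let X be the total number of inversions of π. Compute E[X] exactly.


Write X = Σ X_I over the C(46, 2) = 1035 pairs i < j, with X_I the indicator of one inversion.
There are 1035 indicators.
For each fixed pair i < j, the values π(i) and π(j) are two distinct elements of {1, …, 46} in uniformly random order; by symmetry P[π(i) > π(j)] = 1/2.
By linearity: E[X] = 1035 · (1/2) = C(46, 2) · (1/2) = 1035/2 = 1035/2 ≈ 517.5000.

E[X] = 1035/2 = 517.5000.


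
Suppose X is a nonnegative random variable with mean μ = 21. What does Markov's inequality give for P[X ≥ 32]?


μ = E[X] = 21, a = 32.
Markov: P[X ≥ 32] ≤ μ/a = (21)/32 = 21/32.
Numerically: ≈ 0.656.
(Since a = 32 > μ = 21.000, the bound 21/32 is < 1 and informative.)

P[X ≥ 32] ≤ 21/32 ≈ 0.656.


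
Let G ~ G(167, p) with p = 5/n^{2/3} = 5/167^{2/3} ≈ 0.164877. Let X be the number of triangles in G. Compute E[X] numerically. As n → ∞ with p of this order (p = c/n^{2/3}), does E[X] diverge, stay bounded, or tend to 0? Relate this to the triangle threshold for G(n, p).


Number of potential triangles: C(167, 3) = 762355.
Each occurs with probability p³ ≈ (0.164877)³ ≈ 4.48205386e-03.
By linearity: E[X] = C(167, 3)·p³ ≈ 762355 · 4.48205386e-03 ≈ 3416.916168.
Since α = 2/3 < 1, p = c/n^{2/3} ≫ 1/n is above the triangle threshold p ~ 1/n. Asymptotically E[X] ~ (c³/6)·n^{3(1−α)} = (5³/6)·n^{1} → ∞; triangles are abundant w.h.p.

E[X] ≈ 3416.916168; in regime p = Θ(1/n^{2/3}) E[X] diverges (above the triangle threshold p ~ 1/n).


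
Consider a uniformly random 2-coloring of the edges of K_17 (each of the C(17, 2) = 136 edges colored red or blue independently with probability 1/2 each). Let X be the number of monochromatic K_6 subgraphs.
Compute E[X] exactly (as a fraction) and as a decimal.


Let X = Σ_S X_S over the C(17, 6) = 12376 subsets S of size 6, where X_S = 1 if the K_6 on S is monochromatic.
For a fixed S, the K_6 on S has C(6, 2) = 15 edges. P[all 15 edges red] = (1/2)^15, and likewise for blue, so P[monochromatic] = 2·(1/2)^15 = 2^{1 − 15} = 1/16384.
By linearity: E[X] = C(17, 6) · 2^{1 − 15} = 12376 · 1/16384 = 1547/2048.
Numerically: E[X] ≈ 0.75537.

E[X] = C(17,6)·2^(1−C(6,2)) = 1547/2048 ≈ 0.75537.


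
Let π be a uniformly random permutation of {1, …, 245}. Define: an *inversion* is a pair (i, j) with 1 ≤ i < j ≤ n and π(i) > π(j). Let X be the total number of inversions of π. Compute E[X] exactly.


Write X = Σ X_I over the C(245, 2) = 29890 pairs i < j, with X_I the indicator of one inversion.
There are 29890 indicators.
For each fixed pair i < j, the values π(i) and π(j) are two distinct elements of {1, …, 245} in uniformly random order; by symmetry P[π(i) > π(j)] = 1/2.
By linearity: E[X] = 29890 · (1/2) = C(245, 2) · (1/2) = 29890/2 = 14945 ≈ 14945.000.

E[X] = 14945 = 14945.000.
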